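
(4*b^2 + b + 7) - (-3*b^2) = 7*b^2 + b + 7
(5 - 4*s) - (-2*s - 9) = 14 - 2*s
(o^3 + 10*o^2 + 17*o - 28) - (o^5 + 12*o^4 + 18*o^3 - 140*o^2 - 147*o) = -o^5 - 12*o^4 - 17*o^3 + 150*o^2 + 164*o - 28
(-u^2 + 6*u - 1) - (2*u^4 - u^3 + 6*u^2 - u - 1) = -2*u^4 + u^3 - 7*u^2 + 7*u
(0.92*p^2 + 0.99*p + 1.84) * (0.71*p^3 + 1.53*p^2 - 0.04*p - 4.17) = 0.6532*p^5 + 2.1105*p^4 + 2.7843*p^3 - 1.0608*p^2 - 4.2019*p - 7.6728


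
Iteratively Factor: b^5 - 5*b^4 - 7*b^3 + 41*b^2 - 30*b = (b)*(b^4 - 5*b^3 - 7*b^2 + 41*b - 30) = b*(b + 3)*(b^3 - 8*b^2 + 17*b - 10) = b*(b - 5)*(b + 3)*(b^2 - 3*b + 2) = b*(b - 5)*(b - 1)*(b + 3)*(b - 2)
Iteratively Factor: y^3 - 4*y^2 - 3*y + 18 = (y - 3)*(y^2 - y - 6) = (y - 3)^2*(y + 2)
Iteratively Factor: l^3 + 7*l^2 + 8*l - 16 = (l + 4)*(l^2 + 3*l - 4) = (l + 4)^2*(l - 1)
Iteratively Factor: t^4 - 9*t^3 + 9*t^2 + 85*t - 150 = (t + 3)*(t^3 - 12*t^2 + 45*t - 50) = (t - 5)*(t + 3)*(t^2 - 7*t + 10) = (t - 5)^2*(t + 3)*(t - 2)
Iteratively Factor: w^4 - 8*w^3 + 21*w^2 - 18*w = (w - 2)*(w^3 - 6*w^2 + 9*w) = (w - 3)*(w - 2)*(w^2 - 3*w) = (w - 3)^2*(w - 2)*(w)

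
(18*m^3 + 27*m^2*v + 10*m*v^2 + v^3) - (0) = 18*m^3 + 27*m^2*v + 10*m*v^2 + v^3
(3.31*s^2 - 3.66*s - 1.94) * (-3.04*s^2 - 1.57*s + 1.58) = -10.0624*s^4 + 5.9297*s^3 + 16.8736*s^2 - 2.737*s - 3.0652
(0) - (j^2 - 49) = 49 - j^2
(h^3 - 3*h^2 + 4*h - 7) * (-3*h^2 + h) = -3*h^5 + 10*h^4 - 15*h^3 + 25*h^2 - 7*h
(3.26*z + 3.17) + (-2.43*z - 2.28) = 0.83*z + 0.89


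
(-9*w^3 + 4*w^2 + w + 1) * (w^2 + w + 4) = -9*w^5 - 5*w^4 - 31*w^3 + 18*w^2 + 5*w + 4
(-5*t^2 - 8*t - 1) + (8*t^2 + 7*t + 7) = 3*t^2 - t + 6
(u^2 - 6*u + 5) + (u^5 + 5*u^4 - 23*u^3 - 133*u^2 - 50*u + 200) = u^5 + 5*u^4 - 23*u^3 - 132*u^2 - 56*u + 205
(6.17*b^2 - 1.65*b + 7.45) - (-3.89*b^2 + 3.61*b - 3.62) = 10.06*b^2 - 5.26*b + 11.07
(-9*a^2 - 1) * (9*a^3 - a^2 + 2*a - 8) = -81*a^5 + 9*a^4 - 27*a^3 + 73*a^2 - 2*a + 8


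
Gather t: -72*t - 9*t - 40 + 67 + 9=36 - 81*t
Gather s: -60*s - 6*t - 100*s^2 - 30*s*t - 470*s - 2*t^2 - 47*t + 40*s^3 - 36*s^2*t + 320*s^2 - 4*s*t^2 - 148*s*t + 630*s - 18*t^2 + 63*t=40*s^3 + s^2*(220 - 36*t) + s*(-4*t^2 - 178*t + 100) - 20*t^2 + 10*t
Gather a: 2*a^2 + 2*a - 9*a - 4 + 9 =2*a^2 - 7*a + 5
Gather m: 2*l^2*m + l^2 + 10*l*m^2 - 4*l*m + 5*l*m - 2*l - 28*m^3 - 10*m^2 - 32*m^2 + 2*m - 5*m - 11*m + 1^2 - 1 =l^2 - 2*l - 28*m^3 + m^2*(10*l - 42) + m*(2*l^2 + l - 14)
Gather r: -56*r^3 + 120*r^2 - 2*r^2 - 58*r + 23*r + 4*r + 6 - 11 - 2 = -56*r^3 + 118*r^2 - 31*r - 7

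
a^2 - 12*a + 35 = (a - 7)*(a - 5)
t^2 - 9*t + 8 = (t - 8)*(t - 1)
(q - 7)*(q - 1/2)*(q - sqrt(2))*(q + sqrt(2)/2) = q^4 - 15*q^3/2 - sqrt(2)*q^3/2 + 5*q^2/2 + 15*sqrt(2)*q^2/4 - 7*sqrt(2)*q/4 + 15*q/2 - 7/2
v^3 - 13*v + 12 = (v - 3)*(v - 1)*(v + 4)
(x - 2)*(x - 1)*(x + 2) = x^3 - x^2 - 4*x + 4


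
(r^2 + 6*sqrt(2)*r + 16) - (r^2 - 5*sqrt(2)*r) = 11*sqrt(2)*r + 16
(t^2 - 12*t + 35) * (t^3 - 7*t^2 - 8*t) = t^5 - 19*t^4 + 111*t^3 - 149*t^2 - 280*t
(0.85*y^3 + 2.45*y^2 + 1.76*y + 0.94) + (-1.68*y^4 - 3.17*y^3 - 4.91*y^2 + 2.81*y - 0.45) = -1.68*y^4 - 2.32*y^3 - 2.46*y^2 + 4.57*y + 0.49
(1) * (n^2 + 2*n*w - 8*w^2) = n^2 + 2*n*w - 8*w^2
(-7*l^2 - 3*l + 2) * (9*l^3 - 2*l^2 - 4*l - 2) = -63*l^5 - 13*l^4 + 52*l^3 + 22*l^2 - 2*l - 4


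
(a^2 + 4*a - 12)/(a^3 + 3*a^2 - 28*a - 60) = (a - 2)/(a^2 - 3*a - 10)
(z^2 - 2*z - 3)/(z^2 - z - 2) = (z - 3)/(z - 2)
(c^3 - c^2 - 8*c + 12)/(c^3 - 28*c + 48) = (c^2 + c - 6)/(c^2 + 2*c - 24)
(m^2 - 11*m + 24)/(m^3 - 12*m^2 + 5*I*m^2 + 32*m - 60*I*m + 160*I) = (m - 3)/(m^2 + m*(-4 + 5*I) - 20*I)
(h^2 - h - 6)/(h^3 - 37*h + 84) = (h + 2)/(h^2 + 3*h - 28)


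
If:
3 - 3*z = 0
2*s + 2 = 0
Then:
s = -1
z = 1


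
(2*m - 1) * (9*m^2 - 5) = 18*m^3 - 9*m^2 - 10*m + 5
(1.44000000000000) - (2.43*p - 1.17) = 2.61 - 2.43*p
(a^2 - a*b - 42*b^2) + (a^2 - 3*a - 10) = 2*a^2 - a*b - 3*a - 42*b^2 - 10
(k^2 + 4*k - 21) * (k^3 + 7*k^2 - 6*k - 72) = k^5 + 11*k^4 + k^3 - 243*k^2 - 162*k + 1512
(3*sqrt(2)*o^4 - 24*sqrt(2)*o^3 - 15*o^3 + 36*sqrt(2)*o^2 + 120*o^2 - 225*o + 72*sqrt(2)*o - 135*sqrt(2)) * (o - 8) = 3*sqrt(2)*o^5 - 48*sqrt(2)*o^4 - 15*o^4 + 240*o^3 + 228*sqrt(2)*o^3 - 1185*o^2 - 216*sqrt(2)*o^2 - 711*sqrt(2)*o + 1800*o + 1080*sqrt(2)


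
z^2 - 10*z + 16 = (z - 8)*(z - 2)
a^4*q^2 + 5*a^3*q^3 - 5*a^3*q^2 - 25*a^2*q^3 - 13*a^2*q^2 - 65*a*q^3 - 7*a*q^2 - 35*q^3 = (a - 7)*(a + 5*q)*(a*q + q)^2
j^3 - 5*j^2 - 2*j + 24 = (j - 4)*(j - 3)*(j + 2)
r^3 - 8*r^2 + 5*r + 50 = (r - 5)^2*(r + 2)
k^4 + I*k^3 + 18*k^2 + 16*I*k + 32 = (k - 4*I)*(k - I)*(k + 2*I)*(k + 4*I)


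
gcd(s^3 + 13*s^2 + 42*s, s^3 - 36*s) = s^2 + 6*s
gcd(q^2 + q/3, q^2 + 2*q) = q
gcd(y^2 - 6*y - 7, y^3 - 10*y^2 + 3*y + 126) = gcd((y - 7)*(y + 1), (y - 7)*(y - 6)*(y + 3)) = y - 7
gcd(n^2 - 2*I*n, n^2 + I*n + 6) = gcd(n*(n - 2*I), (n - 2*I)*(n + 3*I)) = n - 2*I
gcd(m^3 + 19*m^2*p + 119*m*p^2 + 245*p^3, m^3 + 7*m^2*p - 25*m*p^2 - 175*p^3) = m^2 + 12*m*p + 35*p^2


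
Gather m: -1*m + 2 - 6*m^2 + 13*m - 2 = -6*m^2 + 12*m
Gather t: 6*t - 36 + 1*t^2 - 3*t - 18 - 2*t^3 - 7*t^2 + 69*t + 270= -2*t^3 - 6*t^2 + 72*t + 216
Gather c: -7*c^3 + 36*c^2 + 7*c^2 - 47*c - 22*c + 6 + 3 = -7*c^3 + 43*c^2 - 69*c + 9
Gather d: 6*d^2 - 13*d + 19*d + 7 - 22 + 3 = 6*d^2 + 6*d - 12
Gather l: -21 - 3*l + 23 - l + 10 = 12 - 4*l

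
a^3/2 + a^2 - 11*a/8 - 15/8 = (a/2 + 1/2)*(a - 3/2)*(a + 5/2)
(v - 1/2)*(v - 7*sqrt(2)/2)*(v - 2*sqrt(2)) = v^3 - 11*sqrt(2)*v^2/2 - v^2/2 + 11*sqrt(2)*v/4 + 14*v - 7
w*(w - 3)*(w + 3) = w^3 - 9*w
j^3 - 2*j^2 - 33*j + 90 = (j - 5)*(j - 3)*(j + 6)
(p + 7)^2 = p^2 + 14*p + 49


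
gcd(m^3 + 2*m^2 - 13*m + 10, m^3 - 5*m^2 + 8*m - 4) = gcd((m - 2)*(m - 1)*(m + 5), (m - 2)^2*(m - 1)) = m^2 - 3*m + 2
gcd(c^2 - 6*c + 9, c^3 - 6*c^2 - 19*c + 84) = c - 3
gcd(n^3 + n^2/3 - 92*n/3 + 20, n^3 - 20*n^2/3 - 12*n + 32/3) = n - 2/3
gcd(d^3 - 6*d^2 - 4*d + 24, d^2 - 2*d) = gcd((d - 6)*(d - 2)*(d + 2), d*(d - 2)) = d - 2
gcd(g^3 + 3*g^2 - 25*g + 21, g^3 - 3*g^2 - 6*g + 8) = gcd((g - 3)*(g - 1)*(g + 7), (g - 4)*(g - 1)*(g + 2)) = g - 1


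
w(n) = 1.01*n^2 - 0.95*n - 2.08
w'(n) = 2.02*n - 0.95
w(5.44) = 22.64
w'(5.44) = 10.04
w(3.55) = 7.28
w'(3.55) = 6.22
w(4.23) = 11.97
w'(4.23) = 7.59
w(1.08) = -1.93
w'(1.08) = 1.23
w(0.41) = -2.30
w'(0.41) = -0.12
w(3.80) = 8.89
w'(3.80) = 6.73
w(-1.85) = 3.13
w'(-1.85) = -4.69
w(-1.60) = 2.03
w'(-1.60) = -4.18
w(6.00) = 28.58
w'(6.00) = 11.17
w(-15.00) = 239.42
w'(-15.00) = -31.25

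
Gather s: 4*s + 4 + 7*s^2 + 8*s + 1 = 7*s^2 + 12*s + 5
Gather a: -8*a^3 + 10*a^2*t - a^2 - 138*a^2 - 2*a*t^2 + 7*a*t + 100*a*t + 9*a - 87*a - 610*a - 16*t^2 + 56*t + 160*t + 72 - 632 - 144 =-8*a^3 + a^2*(10*t - 139) + a*(-2*t^2 + 107*t - 688) - 16*t^2 + 216*t - 704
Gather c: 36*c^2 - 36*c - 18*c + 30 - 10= 36*c^2 - 54*c + 20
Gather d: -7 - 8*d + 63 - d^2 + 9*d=-d^2 + d + 56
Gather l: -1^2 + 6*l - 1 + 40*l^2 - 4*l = 40*l^2 + 2*l - 2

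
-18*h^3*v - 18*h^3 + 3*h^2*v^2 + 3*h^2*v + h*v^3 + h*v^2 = (-3*h + v)*(6*h + v)*(h*v + h)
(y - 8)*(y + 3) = y^2 - 5*y - 24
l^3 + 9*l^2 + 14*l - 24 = (l - 1)*(l + 4)*(l + 6)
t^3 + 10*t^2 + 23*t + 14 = (t + 1)*(t + 2)*(t + 7)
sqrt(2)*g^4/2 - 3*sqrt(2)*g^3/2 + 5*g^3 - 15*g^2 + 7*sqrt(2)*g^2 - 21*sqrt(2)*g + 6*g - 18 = (g - 3)*(g + sqrt(2))*(g + 3*sqrt(2))*(sqrt(2)*g/2 + 1)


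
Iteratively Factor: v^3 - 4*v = (v - 2)*(v^2 + 2*v) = (v - 2)*(v + 2)*(v)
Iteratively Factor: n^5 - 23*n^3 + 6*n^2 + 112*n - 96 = (n - 1)*(n^4 + n^3 - 22*n^2 - 16*n + 96) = (n - 1)*(n + 4)*(n^3 - 3*n^2 - 10*n + 24) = (n - 2)*(n - 1)*(n + 4)*(n^2 - n - 12) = (n - 2)*(n - 1)*(n + 3)*(n + 4)*(n - 4)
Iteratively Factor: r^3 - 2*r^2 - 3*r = (r + 1)*(r^2 - 3*r) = r*(r + 1)*(r - 3)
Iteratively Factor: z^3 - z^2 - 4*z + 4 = (z - 1)*(z^2 - 4) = (z - 2)*(z - 1)*(z + 2)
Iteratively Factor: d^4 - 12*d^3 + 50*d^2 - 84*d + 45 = (d - 3)*(d^3 - 9*d^2 + 23*d - 15) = (d - 3)^2*(d^2 - 6*d + 5) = (d - 3)^2*(d - 1)*(d - 5)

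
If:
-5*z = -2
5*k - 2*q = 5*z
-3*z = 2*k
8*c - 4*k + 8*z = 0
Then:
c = -7/10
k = -3/5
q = -5/2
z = 2/5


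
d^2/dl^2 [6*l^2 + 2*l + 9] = 12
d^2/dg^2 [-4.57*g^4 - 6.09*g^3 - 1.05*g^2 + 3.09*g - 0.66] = -54.84*g^2 - 36.54*g - 2.1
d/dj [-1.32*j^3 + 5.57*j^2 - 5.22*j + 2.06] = -3.96*j^2 + 11.14*j - 5.22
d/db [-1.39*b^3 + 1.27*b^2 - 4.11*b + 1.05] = -4.17*b^2 + 2.54*b - 4.11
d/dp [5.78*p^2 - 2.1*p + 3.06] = 11.56*p - 2.1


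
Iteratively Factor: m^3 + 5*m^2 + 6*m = (m + 2)*(m^2 + 3*m) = (m + 2)*(m + 3)*(m)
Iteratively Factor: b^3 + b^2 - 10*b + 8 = (b - 2)*(b^2 + 3*b - 4) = (b - 2)*(b + 4)*(b - 1)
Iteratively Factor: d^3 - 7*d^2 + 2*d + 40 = (d - 5)*(d^2 - 2*d - 8) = (d - 5)*(d - 4)*(d + 2)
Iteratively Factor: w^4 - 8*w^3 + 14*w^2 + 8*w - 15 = (w + 1)*(w^3 - 9*w^2 + 23*w - 15) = (w - 3)*(w + 1)*(w^2 - 6*w + 5) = (w - 5)*(w - 3)*(w + 1)*(w - 1)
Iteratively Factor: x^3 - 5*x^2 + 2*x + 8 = (x - 4)*(x^2 - x - 2) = (x - 4)*(x - 2)*(x + 1)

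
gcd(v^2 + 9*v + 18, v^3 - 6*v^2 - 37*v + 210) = v + 6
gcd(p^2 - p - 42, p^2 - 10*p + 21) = p - 7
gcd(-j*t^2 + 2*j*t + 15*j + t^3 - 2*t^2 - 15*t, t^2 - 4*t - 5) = t - 5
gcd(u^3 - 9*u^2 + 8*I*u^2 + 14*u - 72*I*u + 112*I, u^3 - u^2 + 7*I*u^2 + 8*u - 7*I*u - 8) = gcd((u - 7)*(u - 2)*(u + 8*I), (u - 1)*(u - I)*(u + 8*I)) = u + 8*I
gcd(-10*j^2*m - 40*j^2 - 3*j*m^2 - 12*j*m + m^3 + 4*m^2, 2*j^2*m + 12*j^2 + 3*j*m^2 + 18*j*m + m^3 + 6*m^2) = 2*j + m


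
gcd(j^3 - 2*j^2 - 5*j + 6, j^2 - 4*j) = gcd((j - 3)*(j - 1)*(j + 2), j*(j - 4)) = 1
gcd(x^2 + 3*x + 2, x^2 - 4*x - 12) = x + 2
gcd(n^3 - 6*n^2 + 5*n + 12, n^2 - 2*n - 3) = n^2 - 2*n - 3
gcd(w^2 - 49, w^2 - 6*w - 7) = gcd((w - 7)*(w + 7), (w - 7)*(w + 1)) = w - 7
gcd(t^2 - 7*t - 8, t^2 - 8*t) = t - 8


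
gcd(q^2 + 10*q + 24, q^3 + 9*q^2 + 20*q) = q + 4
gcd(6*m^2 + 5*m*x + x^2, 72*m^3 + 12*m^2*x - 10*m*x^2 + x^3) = 2*m + x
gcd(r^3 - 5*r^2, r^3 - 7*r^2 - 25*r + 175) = r - 5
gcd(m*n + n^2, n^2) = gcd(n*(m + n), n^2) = n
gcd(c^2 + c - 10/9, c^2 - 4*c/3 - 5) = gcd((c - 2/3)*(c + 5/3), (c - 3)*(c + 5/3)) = c + 5/3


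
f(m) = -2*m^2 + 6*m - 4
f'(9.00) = -30.00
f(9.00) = -112.00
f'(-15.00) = 66.00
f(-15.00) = -544.00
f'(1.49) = 0.04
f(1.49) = 0.50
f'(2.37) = -3.48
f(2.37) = -1.01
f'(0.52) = 3.92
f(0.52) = -1.42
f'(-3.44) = 19.76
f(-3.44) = -48.31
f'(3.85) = -9.40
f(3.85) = -10.54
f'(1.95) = -1.80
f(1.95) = 0.09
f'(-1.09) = 10.36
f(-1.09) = -12.92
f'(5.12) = -14.48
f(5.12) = -25.71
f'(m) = 6 - 4*m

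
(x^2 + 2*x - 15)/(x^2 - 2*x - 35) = (x - 3)/(x - 7)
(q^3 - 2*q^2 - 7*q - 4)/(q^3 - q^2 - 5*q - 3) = (q - 4)/(q - 3)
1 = 1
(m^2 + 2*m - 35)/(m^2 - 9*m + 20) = (m + 7)/(m - 4)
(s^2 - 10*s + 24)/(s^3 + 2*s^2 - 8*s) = (s^2 - 10*s + 24)/(s*(s^2 + 2*s - 8))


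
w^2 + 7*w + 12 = (w + 3)*(w + 4)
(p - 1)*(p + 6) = p^2 + 5*p - 6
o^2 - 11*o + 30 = (o - 6)*(o - 5)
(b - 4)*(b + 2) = b^2 - 2*b - 8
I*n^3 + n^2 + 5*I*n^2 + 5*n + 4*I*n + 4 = (n + 1)*(n + 4)*(I*n + 1)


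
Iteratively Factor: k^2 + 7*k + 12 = (k + 3)*(k + 4)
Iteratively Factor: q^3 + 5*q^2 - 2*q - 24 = (q - 2)*(q^2 + 7*q + 12) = (q - 2)*(q + 3)*(q + 4)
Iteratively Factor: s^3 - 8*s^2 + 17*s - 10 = (s - 1)*(s^2 - 7*s + 10) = (s - 5)*(s - 1)*(s - 2)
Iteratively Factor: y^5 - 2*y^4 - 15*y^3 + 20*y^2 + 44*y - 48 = (y + 2)*(y^4 - 4*y^3 - 7*y^2 + 34*y - 24) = (y - 1)*(y + 2)*(y^3 - 3*y^2 - 10*y + 24) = (y - 4)*(y - 1)*(y + 2)*(y^2 + y - 6) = (y - 4)*(y - 2)*(y - 1)*(y + 2)*(y + 3)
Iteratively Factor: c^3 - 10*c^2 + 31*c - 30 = (c - 5)*(c^2 - 5*c + 6) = (c - 5)*(c - 2)*(c - 3)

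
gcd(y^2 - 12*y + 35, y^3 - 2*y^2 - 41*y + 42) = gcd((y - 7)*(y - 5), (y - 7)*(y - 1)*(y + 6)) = y - 7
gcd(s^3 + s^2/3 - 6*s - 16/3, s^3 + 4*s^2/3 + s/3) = s + 1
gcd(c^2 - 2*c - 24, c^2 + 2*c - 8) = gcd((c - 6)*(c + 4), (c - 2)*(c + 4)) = c + 4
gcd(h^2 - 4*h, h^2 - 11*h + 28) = h - 4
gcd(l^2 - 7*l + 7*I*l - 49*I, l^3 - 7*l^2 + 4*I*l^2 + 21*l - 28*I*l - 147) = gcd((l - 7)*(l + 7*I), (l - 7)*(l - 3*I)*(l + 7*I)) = l^2 + l*(-7 + 7*I) - 49*I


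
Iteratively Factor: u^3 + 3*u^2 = (u)*(u^2 + 3*u) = u^2*(u + 3)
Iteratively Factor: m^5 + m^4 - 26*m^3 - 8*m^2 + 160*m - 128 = (m - 4)*(m^4 + 5*m^3 - 6*m^2 - 32*m + 32) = (m - 4)*(m + 4)*(m^3 + m^2 - 10*m + 8) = (m - 4)*(m + 4)^2*(m^2 - 3*m + 2) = (m - 4)*(m - 1)*(m + 4)^2*(m - 2)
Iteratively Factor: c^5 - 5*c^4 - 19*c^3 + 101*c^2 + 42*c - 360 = (c - 3)*(c^4 - 2*c^3 - 25*c^2 + 26*c + 120) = (c - 3)*(c + 4)*(c^3 - 6*c^2 - c + 30) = (c - 3)*(c + 2)*(c + 4)*(c^2 - 8*c + 15) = (c - 5)*(c - 3)*(c + 2)*(c + 4)*(c - 3)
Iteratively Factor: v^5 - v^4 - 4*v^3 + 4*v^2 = (v + 2)*(v^4 - 3*v^3 + 2*v^2) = v*(v + 2)*(v^3 - 3*v^2 + 2*v) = v*(v - 1)*(v + 2)*(v^2 - 2*v) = v^2*(v - 1)*(v + 2)*(v - 2)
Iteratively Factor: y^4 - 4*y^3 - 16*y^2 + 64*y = (y - 4)*(y^3 - 16*y) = (y - 4)*(y + 4)*(y^2 - 4*y) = y*(y - 4)*(y + 4)*(y - 4)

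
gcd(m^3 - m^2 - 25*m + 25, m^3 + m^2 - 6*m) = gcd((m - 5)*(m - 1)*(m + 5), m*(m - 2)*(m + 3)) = 1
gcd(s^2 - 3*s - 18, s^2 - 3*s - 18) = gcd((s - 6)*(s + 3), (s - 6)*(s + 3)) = s^2 - 3*s - 18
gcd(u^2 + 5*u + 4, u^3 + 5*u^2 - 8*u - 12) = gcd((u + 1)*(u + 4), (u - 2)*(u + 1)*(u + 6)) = u + 1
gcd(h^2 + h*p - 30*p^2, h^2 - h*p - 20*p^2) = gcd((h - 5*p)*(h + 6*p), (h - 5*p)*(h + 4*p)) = -h + 5*p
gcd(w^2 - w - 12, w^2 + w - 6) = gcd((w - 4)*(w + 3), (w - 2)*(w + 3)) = w + 3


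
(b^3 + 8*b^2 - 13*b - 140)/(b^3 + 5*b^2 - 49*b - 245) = (b - 4)/(b - 7)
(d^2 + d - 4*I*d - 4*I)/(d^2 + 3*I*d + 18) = (d^2 + d - 4*I*d - 4*I)/(d^2 + 3*I*d + 18)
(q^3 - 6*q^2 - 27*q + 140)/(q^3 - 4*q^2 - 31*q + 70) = (q - 4)/(q - 2)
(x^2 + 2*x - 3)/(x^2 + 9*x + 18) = (x - 1)/(x + 6)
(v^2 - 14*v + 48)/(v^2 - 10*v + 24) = (v - 8)/(v - 4)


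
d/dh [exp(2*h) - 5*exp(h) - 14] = (2*exp(h) - 5)*exp(h)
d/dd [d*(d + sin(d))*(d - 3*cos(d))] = d*(d + sin(d))*(3*sin(d) + 1) + d*(d - 3*cos(d))*(cos(d) + 1) + (d + sin(d))*(d - 3*cos(d))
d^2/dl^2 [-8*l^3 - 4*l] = -48*l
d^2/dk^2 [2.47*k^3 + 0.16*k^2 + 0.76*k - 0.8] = 14.82*k + 0.32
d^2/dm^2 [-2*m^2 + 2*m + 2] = -4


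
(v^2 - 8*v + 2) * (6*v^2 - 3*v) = 6*v^4 - 51*v^3 + 36*v^2 - 6*v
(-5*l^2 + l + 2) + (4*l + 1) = -5*l^2 + 5*l + 3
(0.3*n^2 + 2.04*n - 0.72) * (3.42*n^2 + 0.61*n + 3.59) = 1.026*n^4 + 7.1598*n^3 - 0.141*n^2 + 6.8844*n - 2.5848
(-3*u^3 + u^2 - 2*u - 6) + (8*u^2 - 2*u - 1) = -3*u^3 + 9*u^2 - 4*u - 7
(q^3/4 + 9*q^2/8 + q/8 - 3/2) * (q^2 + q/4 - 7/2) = q^5/4 + 19*q^4/16 - 15*q^3/32 - 173*q^2/32 - 13*q/16 + 21/4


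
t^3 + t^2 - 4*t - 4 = (t - 2)*(t + 1)*(t + 2)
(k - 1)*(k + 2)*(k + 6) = k^3 + 7*k^2 + 4*k - 12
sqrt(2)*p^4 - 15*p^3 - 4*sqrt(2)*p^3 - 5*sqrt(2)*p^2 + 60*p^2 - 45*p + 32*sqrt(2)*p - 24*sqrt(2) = (p - 3)*(p - 1)*(p - 8*sqrt(2))*(sqrt(2)*p + 1)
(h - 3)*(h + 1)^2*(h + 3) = h^4 + 2*h^3 - 8*h^2 - 18*h - 9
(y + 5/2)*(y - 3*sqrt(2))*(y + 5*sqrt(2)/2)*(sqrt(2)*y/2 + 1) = sqrt(2)*y^4/2 + y^3/2 + 5*sqrt(2)*y^3/4 - 8*sqrt(2)*y^2 + 5*y^2/4 - 20*sqrt(2)*y - 15*y - 75/2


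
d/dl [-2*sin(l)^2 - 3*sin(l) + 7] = -(4*sin(l) + 3)*cos(l)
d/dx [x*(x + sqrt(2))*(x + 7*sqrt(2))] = 3*x^2 + 16*sqrt(2)*x + 14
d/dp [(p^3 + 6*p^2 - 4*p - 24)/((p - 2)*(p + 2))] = 1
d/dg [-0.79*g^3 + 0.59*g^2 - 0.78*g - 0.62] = -2.37*g^2 + 1.18*g - 0.78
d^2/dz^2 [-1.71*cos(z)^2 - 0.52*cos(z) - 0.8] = 0.52*cos(z) + 3.42*cos(2*z)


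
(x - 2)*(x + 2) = x^2 - 4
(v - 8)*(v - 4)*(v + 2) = v^3 - 10*v^2 + 8*v + 64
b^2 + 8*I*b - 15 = (b + 3*I)*(b + 5*I)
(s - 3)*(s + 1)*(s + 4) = s^3 + 2*s^2 - 11*s - 12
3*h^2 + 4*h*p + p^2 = (h + p)*(3*h + p)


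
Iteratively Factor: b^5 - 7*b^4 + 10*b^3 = (b)*(b^4 - 7*b^3 + 10*b^2) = b*(b - 2)*(b^3 - 5*b^2) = b^2*(b - 2)*(b^2 - 5*b) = b^3*(b - 2)*(b - 5)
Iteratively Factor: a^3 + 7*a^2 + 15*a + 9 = (a + 3)*(a^2 + 4*a + 3) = (a + 3)^2*(a + 1)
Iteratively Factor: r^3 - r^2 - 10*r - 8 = (r - 4)*(r^2 + 3*r + 2) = (r - 4)*(r + 2)*(r + 1)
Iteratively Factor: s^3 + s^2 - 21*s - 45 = (s + 3)*(s^2 - 2*s - 15) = (s + 3)^2*(s - 5)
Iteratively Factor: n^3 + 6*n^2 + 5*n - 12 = (n + 4)*(n^2 + 2*n - 3) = (n - 1)*(n + 4)*(n + 3)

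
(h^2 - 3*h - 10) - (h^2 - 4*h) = h - 10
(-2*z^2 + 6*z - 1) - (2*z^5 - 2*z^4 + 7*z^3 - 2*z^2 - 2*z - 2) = -2*z^5 + 2*z^4 - 7*z^3 + 8*z + 1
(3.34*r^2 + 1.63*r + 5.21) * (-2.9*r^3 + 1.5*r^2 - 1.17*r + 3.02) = -9.686*r^5 + 0.283*r^4 - 16.5718*r^3 + 15.9947*r^2 - 1.1731*r + 15.7342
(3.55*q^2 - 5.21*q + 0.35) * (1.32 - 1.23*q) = -4.3665*q^3 + 11.0943*q^2 - 7.3077*q + 0.462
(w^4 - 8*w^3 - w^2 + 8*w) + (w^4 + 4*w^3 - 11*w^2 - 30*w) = 2*w^4 - 4*w^3 - 12*w^2 - 22*w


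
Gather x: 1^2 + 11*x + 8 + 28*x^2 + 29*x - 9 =28*x^2 + 40*x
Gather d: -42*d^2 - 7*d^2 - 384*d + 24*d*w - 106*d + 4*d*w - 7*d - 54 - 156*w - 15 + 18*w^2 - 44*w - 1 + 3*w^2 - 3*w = -49*d^2 + d*(28*w - 497) + 21*w^2 - 203*w - 70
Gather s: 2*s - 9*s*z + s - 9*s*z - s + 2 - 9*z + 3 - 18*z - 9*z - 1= s*(2 - 18*z) - 36*z + 4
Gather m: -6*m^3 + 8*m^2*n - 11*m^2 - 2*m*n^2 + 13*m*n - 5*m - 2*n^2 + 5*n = -6*m^3 + m^2*(8*n - 11) + m*(-2*n^2 + 13*n - 5) - 2*n^2 + 5*n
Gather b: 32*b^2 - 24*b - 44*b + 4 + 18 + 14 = 32*b^2 - 68*b + 36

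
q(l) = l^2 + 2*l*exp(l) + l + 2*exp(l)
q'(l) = 2*l*exp(l) + 2*l + 4*exp(l) + 1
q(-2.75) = 4.59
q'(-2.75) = -4.60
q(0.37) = 4.47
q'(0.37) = 8.60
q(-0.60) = 0.20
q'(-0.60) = 1.34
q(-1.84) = 1.28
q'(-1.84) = -2.63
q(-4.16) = 13.05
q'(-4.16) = -7.39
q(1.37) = 21.90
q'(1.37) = 30.26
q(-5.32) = 22.94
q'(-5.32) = -9.67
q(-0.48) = 0.39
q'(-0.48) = 1.92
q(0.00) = 2.00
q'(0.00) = 5.00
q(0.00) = 2.00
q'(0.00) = 5.00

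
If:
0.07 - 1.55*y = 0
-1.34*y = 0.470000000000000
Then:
No Solution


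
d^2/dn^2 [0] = 0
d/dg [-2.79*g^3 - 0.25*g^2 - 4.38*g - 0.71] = -8.37*g^2 - 0.5*g - 4.38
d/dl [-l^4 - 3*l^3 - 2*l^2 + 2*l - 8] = -4*l^3 - 9*l^2 - 4*l + 2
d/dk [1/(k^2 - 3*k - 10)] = (3 - 2*k)/(-k^2 + 3*k + 10)^2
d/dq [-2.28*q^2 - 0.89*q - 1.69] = -4.56*q - 0.89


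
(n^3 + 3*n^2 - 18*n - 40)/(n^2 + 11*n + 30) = (n^2 - 2*n - 8)/(n + 6)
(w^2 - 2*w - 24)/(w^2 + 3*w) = (w^2 - 2*w - 24)/(w*(w + 3))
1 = 1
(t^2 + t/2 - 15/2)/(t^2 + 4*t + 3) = (t - 5/2)/(t + 1)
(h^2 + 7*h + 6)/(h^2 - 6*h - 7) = (h + 6)/(h - 7)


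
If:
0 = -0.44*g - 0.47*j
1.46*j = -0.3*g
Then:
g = 0.00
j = 0.00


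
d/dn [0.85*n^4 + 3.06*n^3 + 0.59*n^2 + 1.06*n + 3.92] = 3.4*n^3 + 9.18*n^2 + 1.18*n + 1.06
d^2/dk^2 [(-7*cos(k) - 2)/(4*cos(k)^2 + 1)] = (128*(1 - cos(k)^2)^2 + 112*cos(k)^5 - 392*cos(k)^3 + 32*cos(k)^2 + 175*cos(k) - 112)/(4*cos(k)^2 + 1)^3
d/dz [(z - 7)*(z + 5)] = 2*z - 2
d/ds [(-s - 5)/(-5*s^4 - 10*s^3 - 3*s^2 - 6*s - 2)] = (5*s^4 + 10*s^3 + 3*s^2 + 6*s - 2*(s + 5)*(10*s^3 + 15*s^2 + 3*s + 3) + 2)/(5*s^4 + 10*s^3 + 3*s^2 + 6*s + 2)^2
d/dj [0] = 0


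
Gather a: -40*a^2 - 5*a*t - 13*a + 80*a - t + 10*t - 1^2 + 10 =-40*a^2 + a*(67 - 5*t) + 9*t + 9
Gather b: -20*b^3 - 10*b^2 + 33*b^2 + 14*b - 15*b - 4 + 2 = -20*b^3 + 23*b^2 - b - 2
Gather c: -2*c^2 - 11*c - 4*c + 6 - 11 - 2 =-2*c^2 - 15*c - 7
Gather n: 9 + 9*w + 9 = 9*w + 18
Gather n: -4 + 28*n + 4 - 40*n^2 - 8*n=-40*n^2 + 20*n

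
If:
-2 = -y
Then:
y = 2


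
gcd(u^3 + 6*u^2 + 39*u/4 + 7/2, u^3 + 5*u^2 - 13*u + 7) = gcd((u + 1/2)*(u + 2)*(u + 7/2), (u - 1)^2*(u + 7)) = 1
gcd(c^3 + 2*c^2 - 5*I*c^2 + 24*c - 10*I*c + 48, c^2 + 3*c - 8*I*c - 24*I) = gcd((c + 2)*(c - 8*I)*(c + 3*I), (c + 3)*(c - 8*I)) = c - 8*I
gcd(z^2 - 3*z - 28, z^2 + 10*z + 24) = z + 4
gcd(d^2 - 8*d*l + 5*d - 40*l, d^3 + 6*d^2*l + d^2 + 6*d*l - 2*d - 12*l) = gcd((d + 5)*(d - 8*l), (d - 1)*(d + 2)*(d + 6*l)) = 1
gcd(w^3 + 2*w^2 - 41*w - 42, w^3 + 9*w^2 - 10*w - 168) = w + 7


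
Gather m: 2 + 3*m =3*m + 2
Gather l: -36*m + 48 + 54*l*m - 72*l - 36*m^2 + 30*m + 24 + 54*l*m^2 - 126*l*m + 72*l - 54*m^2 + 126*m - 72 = l*(54*m^2 - 72*m) - 90*m^2 + 120*m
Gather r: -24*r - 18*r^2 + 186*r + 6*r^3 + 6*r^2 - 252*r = 6*r^3 - 12*r^2 - 90*r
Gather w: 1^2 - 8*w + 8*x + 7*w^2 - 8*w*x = 7*w^2 + w*(-8*x - 8) + 8*x + 1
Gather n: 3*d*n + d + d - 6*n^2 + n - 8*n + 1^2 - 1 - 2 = 2*d - 6*n^2 + n*(3*d - 7) - 2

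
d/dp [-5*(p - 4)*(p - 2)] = 30 - 10*p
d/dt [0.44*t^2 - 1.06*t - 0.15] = 0.88*t - 1.06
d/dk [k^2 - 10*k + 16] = 2*k - 10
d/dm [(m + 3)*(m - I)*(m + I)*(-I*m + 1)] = -4*I*m^3 + m^2*(3 - 9*I) + 2*m*(3 - I) + 1 - 3*I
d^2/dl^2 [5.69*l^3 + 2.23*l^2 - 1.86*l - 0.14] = 34.14*l + 4.46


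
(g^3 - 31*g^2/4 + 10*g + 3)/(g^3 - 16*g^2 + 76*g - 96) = (g + 1/4)/(g - 8)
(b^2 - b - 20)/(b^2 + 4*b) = (b - 5)/b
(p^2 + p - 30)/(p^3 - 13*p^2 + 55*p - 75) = (p + 6)/(p^2 - 8*p + 15)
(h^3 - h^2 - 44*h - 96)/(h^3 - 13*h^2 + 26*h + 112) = (h^2 + 7*h + 12)/(h^2 - 5*h - 14)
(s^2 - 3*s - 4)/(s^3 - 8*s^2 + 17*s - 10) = (s^2 - 3*s - 4)/(s^3 - 8*s^2 + 17*s - 10)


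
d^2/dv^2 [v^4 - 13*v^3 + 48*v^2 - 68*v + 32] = 12*v^2 - 78*v + 96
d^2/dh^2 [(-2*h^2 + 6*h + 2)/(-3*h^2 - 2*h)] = 4*(-33*h^3 - 27*h^2 - 18*h - 4)/(h^3*(27*h^3 + 54*h^2 + 36*h + 8))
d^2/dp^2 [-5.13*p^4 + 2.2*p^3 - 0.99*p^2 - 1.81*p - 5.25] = -61.56*p^2 + 13.2*p - 1.98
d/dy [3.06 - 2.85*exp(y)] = -2.85*exp(y)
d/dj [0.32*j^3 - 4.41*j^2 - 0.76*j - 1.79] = 0.96*j^2 - 8.82*j - 0.76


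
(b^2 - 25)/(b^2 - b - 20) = (b + 5)/(b + 4)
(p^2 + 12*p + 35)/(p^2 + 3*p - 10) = (p + 7)/(p - 2)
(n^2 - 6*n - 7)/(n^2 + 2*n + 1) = (n - 7)/(n + 1)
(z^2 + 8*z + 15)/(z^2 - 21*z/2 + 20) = 2*(z^2 + 8*z + 15)/(2*z^2 - 21*z + 40)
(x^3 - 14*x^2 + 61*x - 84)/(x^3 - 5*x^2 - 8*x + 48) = (x^2 - 10*x + 21)/(x^2 - x - 12)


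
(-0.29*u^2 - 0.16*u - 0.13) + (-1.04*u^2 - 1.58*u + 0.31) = -1.33*u^2 - 1.74*u + 0.18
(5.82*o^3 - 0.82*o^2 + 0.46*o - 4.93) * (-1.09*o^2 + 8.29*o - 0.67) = -6.3438*o^5 + 49.1416*o^4 - 11.1986*o^3 + 9.7365*o^2 - 41.1779*o + 3.3031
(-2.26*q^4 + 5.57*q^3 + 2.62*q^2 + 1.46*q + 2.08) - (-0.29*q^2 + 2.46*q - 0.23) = -2.26*q^4 + 5.57*q^3 + 2.91*q^2 - 1.0*q + 2.31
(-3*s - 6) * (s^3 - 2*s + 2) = -3*s^4 - 6*s^3 + 6*s^2 + 6*s - 12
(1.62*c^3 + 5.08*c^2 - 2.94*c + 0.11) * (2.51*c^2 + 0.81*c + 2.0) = 4.0662*c^5 + 14.063*c^4 - 0.0245999999999986*c^3 + 8.0547*c^2 - 5.7909*c + 0.22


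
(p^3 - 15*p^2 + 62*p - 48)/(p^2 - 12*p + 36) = (p^2 - 9*p + 8)/(p - 6)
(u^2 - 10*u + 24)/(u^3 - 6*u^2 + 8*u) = (u - 6)/(u*(u - 2))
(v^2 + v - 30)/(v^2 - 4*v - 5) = (v + 6)/(v + 1)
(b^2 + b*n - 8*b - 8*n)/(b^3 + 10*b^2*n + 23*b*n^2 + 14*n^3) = (b - 8)/(b^2 + 9*b*n + 14*n^2)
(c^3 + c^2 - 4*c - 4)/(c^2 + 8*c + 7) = (c^2 - 4)/(c + 7)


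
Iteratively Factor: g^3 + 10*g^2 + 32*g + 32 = (g + 4)*(g^2 + 6*g + 8) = (g + 2)*(g + 4)*(g + 4)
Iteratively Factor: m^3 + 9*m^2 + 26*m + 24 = (m + 4)*(m^2 + 5*m + 6) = (m + 2)*(m + 4)*(m + 3)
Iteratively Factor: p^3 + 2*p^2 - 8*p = (p)*(p^2 + 2*p - 8) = p*(p - 2)*(p + 4)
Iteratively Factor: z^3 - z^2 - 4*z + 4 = (z + 2)*(z^2 - 3*z + 2) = (z - 2)*(z + 2)*(z - 1)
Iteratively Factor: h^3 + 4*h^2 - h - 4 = (h - 1)*(h^2 + 5*h + 4) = (h - 1)*(h + 1)*(h + 4)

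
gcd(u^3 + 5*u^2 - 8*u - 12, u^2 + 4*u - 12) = u^2 + 4*u - 12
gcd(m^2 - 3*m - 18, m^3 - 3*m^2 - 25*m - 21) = m + 3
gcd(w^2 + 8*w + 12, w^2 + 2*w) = w + 2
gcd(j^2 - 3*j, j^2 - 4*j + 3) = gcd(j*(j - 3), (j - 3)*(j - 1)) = j - 3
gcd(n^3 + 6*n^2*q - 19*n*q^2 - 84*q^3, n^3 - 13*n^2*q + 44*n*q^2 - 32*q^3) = -n + 4*q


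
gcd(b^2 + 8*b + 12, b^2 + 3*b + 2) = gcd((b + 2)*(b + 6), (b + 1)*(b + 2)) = b + 2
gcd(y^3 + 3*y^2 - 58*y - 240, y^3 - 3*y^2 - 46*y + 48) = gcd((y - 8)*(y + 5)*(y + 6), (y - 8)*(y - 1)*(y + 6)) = y^2 - 2*y - 48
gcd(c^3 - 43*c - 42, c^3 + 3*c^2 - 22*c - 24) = c^2 + 7*c + 6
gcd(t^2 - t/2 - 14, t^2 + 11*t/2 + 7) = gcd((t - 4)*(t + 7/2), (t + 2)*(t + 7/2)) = t + 7/2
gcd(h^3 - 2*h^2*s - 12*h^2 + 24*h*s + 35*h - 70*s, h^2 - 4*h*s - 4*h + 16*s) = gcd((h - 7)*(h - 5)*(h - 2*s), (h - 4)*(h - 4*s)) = 1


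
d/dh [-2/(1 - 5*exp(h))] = -10*exp(h)/(5*exp(h) - 1)^2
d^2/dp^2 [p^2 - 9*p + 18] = 2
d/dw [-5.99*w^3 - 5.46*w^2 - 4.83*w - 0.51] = -17.97*w^2 - 10.92*w - 4.83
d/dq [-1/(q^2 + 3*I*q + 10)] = (2*q + 3*I)/(q^2 + 3*I*q + 10)^2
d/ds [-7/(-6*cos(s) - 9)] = 14*sin(s)/(3*(2*cos(s) + 3)^2)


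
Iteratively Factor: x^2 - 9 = (x - 3)*(x + 3)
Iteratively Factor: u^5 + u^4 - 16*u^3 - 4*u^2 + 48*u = (u - 3)*(u^4 + 4*u^3 - 4*u^2 - 16*u) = u*(u - 3)*(u^3 + 4*u^2 - 4*u - 16) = u*(u - 3)*(u + 2)*(u^2 + 2*u - 8) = u*(u - 3)*(u + 2)*(u + 4)*(u - 2)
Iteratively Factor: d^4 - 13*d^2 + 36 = (d + 2)*(d^3 - 2*d^2 - 9*d + 18) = (d + 2)*(d + 3)*(d^2 - 5*d + 6) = (d - 2)*(d + 2)*(d + 3)*(d - 3)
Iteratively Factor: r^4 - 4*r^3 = (r - 4)*(r^3) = r*(r - 4)*(r^2) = r^2*(r - 4)*(r)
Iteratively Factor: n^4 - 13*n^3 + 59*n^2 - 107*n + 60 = (n - 5)*(n^3 - 8*n^2 + 19*n - 12) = (n - 5)*(n - 1)*(n^2 - 7*n + 12) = (n - 5)*(n - 3)*(n - 1)*(n - 4)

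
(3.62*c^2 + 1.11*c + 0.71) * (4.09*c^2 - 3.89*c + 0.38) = 14.8058*c^4 - 9.5419*c^3 - 0.0384000000000011*c^2 - 2.3401*c + 0.2698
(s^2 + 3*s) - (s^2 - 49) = 3*s + 49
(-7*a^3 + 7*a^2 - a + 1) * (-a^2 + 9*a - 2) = 7*a^5 - 70*a^4 + 78*a^3 - 24*a^2 + 11*a - 2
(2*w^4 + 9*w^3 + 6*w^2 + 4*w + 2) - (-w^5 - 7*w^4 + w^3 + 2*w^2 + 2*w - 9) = w^5 + 9*w^4 + 8*w^3 + 4*w^2 + 2*w + 11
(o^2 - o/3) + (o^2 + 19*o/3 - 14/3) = 2*o^2 + 6*o - 14/3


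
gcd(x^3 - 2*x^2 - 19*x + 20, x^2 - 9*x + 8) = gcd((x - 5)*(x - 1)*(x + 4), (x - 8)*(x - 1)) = x - 1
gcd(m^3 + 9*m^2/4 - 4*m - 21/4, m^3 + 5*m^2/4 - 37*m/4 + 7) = m - 7/4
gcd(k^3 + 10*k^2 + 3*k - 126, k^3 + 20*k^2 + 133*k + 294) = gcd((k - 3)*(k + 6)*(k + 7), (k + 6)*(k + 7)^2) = k^2 + 13*k + 42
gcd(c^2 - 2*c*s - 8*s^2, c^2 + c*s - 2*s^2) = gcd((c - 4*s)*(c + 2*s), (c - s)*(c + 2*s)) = c + 2*s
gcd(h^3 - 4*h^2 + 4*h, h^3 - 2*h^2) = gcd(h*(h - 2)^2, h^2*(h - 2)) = h^2 - 2*h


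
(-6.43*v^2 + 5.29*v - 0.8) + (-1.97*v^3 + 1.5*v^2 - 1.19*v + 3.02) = -1.97*v^3 - 4.93*v^2 + 4.1*v + 2.22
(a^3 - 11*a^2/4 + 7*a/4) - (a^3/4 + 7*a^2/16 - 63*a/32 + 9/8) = 3*a^3/4 - 51*a^2/16 + 119*a/32 - 9/8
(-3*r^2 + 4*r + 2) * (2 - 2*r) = 6*r^3 - 14*r^2 + 4*r + 4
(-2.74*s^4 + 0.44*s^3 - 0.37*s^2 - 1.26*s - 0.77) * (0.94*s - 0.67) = -2.5756*s^5 + 2.2494*s^4 - 0.6426*s^3 - 0.9365*s^2 + 0.1204*s + 0.5159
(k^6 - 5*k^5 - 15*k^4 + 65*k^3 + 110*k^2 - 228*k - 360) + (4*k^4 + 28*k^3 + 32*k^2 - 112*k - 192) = k^6 - 5*k^5 - 11*k^4 + 93*k^3 + 142*k^2 - 340*k - 552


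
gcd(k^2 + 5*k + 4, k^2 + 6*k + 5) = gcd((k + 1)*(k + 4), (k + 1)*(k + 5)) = k + 1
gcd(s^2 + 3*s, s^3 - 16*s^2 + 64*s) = s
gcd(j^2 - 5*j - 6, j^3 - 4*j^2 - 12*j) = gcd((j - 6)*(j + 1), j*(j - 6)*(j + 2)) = j - 6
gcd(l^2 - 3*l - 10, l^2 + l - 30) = l - 5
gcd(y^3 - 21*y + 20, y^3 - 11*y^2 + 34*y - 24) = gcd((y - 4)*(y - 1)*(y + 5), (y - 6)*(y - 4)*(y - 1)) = y^2 - 5*y + 4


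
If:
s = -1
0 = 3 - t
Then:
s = -1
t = 3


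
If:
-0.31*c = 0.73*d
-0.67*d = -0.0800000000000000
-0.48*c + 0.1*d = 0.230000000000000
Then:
No Solution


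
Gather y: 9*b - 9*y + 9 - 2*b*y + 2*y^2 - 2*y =9*b + 2*y^2 + y*(-2*b - 11) + 9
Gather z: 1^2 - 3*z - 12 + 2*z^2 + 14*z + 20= 2*z^2 + 11*z + 9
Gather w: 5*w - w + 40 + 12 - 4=4*w + 48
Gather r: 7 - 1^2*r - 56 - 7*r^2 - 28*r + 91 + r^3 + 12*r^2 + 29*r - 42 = r^3 + 5*r^2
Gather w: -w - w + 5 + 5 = 10 - 2*w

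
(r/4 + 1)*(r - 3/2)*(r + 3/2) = r^3/4 + r^2 - 9*r/16 - 9/4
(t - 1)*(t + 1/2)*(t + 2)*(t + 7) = t^4 + 17*t^3/2 + 9*t^2 - 23*t/2 - 7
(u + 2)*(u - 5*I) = u^2 + 2*u - 5*I*u - 10*I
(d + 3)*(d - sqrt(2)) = d^2 - sqrt(2)*d + 3*d - 3*sqrt(2)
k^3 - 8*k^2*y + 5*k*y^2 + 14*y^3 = (k - 7*y)*(k - 2*y)*(k + y)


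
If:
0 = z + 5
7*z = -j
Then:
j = 35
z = -5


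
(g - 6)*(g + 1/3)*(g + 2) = g^3 - 11*g^2/3 - 40*g/3 - 4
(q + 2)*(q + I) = q^2 + 2*q + I*q + 2*I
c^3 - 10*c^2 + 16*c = c*(c - 8)*(c - 2)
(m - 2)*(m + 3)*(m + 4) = m^3 + 5*m^2 - 2*m - 24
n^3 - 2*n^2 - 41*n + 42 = (n - 7)*(n - 1)*(n + 6)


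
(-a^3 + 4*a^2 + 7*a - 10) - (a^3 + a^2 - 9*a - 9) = -2*a^3 + 3*a^2 + 16*a - 1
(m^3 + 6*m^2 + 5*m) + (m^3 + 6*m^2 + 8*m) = 2*m^3 + 12*m^2 + 13*m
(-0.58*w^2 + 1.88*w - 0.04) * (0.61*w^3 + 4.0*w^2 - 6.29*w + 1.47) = -0.3538*w^5 - 1.1732*w^4 + 11.1438*w^3 - 12.8378*w^2 + 3.0152*w - 0.0588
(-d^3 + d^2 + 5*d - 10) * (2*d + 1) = -2*d^4 + d^3 + 11*d^2 - 15*d - 10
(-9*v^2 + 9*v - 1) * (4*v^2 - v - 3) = -36*v^4 + 45*v^3 + 14*v^2 - 26*v + 3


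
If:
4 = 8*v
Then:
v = 1/2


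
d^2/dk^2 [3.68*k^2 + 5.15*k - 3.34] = 7.36000000000000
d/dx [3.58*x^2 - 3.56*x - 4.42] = 7.16*x - 3.56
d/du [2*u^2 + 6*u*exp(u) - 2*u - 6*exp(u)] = 6*u*exp(u) + 4*u - 2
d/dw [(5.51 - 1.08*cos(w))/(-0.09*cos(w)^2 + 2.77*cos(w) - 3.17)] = (0.0972*cos(w)^2 - 0.9918*cos(w) + 11.8391)*sin(w)/(0.0081*cos(w)^4 - 0.4986*cos(w)^3 + 8.2435*cos(w)^2 - 17.5618*cos(w) + 10.0489)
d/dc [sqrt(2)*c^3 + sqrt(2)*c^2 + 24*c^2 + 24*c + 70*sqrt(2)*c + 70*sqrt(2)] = 3*sqrt(2)*c^2 + 2*sqrt(2)*c + 48*c + 24 + 70*sqrt(2)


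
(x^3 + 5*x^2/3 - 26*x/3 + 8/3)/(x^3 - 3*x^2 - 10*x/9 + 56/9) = 3*(3*x^2 + 11*x - 4)/(9*x^2 - 9*x - 28)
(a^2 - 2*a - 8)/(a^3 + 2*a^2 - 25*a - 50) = (a - 4)/(a^2 - 25)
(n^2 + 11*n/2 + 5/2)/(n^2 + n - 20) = (n + 1/2)/(n - 4)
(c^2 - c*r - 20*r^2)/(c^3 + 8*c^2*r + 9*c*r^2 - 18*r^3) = (c^2 - c*r - 20*r^2)/(c^3 + 8*c^2*r + 9*c*r^2 - 18*r^3)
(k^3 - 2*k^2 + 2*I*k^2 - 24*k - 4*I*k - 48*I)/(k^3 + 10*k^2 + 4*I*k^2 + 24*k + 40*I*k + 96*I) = (k^2 + k*(-6 + 2*I) - 12*I)/(k^2 + k*(6 + 4*I) + 24*I)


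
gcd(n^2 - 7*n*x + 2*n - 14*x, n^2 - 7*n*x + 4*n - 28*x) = -n + 7*x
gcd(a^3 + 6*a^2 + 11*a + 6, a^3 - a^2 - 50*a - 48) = a + 1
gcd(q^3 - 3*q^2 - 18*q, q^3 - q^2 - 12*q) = q^2 + 3*q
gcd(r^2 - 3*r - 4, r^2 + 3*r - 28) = r - 4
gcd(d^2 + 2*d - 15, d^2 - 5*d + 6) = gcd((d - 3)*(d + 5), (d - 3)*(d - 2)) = d - 3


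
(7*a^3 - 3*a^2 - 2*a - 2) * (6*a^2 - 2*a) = 42*a^5 - 32*a^4 - 6*a^3 - 8*a^2 + 4*a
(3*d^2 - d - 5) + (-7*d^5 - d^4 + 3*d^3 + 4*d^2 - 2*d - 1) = -7*d^5 - d^4 + 3*d^3 + 7*d^2 - 3*d - 6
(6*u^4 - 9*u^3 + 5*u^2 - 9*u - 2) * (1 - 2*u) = -12*u^5 + 24*u^4 - 19*u^3 + 23*u^2 - 5*u - 2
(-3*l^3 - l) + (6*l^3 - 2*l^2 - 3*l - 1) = 3*l^3 - 2*l^2 - 4*l - 1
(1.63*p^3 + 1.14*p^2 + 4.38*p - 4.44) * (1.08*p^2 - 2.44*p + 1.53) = 1.7604*p^5 - 2.746*p^4 + 4.4427*p^3 - 13.7382*p^2 + 17.535*p - 6.7932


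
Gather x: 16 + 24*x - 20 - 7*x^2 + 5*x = -7*x^2 + 29*x - 4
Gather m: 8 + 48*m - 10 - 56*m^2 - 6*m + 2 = -56*m^2 + 42*m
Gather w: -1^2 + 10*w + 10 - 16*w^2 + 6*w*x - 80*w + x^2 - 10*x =-16*w^2 + w*(6*x - 70) + x^2 - 10*x + 9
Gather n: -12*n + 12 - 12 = -12*n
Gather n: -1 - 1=-2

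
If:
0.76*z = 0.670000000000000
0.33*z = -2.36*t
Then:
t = -0.12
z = 0.88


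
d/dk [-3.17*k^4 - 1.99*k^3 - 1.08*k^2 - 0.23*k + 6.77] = -12.68*k^3 - 5.97*k^2 - 2.16*k - 0.23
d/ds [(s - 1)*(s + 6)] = 2*s + 5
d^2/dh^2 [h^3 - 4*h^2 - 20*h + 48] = 6*h - 8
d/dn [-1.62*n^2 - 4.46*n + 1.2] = -3.24*n - 4.46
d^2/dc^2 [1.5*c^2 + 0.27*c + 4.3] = 3.00000000000000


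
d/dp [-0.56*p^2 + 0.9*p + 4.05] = 0.9 - 1.12*p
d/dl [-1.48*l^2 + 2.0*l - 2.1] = 2.0 - 2.96*l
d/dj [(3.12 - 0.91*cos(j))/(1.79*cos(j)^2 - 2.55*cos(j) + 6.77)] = (-1.6289*cos(j)^2 + 11.1696*cos(j) - 1.7953)*sin(j)/(3.2041*cos(j)^4 - 9.129*cos(j)^3 + 30.7391*cos(j)^2 - 34.527*cos(j) + 45.8329)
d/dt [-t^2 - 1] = -2*t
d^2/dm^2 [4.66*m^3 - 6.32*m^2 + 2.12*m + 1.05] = 27.96*m - 12.64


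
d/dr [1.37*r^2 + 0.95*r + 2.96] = 2.74*r + 0.95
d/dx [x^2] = 2*x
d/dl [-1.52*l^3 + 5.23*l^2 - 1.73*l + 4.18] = -4.56*l^2 + 10.46*l - 1.73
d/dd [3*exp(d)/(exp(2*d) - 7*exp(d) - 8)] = 3*(-exp(2*d) - 8)*exp(d)/(exp(4*d) - 14*exp(3*d) + 33*exp(2*d) + 112*exp(d) + 64)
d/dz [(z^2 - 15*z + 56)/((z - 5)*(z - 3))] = (7*z^2 - 82*z + 223)/(z^4 - 16*z^3 + 94*z^2 - 240*z + 225)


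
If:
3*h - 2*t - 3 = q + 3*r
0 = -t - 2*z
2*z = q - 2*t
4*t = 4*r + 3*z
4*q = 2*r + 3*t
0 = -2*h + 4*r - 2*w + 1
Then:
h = 1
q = 0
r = 0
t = 0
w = -1/2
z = 0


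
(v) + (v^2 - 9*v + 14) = v^2 - 8*v + 14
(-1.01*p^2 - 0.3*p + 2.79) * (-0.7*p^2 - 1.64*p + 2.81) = 0.707*p^4 + 1.8664*p^3 - 4.2991*p^2 - 5.4186*p + 7.8399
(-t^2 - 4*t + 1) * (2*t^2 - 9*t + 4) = -2*t^4 + t^3 + 34*t^2 - 25*t + 4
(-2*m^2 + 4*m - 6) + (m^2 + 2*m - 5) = -m^2 + 6*m - 11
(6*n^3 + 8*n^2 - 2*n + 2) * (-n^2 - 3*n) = -6*n^5 - 26*n^4 - 22*n^3 + 4*n^2 - 6*n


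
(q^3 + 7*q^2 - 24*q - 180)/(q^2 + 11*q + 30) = (q^2 + q - 30)/(q + 5)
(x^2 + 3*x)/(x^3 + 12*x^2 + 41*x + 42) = x/(x^2 + 9*x + 14)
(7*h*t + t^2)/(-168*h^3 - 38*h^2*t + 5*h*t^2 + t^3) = t/(-24*h^2 - 2*h*t + t^2)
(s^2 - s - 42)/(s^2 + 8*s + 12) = (s - 7)/(s + 2)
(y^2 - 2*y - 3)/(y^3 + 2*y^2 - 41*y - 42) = (y - 3)/(y^2 + y - 42)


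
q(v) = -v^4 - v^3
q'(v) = -4*v^3 - 3*v^2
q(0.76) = -0.77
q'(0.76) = -3.49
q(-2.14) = -11.17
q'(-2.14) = 25.46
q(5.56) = -1127.53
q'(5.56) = -780.26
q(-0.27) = 0.01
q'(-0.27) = -0.14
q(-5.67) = -851.27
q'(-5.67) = 632.69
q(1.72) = -13.84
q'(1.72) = -29.23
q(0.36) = -0.06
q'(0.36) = -0.58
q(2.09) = -28.21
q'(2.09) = -49.62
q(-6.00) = -1080.00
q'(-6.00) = 756.00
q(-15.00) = -47250.00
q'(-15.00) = 12825.00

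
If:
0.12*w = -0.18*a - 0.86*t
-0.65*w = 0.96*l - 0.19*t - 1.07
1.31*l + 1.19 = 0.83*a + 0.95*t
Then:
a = 3.86634504939122 - 1.15343618017636*w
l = 0.954422237537331 - 0.656919189241725*w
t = 0.101881991199703*w - 0.809235010337698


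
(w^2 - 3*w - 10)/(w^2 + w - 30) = (w + 2)/(w + 6)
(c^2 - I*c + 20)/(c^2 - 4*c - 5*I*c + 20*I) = (c + 4*I)/(c - 4)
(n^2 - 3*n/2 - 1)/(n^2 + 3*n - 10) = (n + 1/2)/(n + 5)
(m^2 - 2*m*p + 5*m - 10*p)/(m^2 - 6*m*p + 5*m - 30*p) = (-m + 2*p)/(-m + 6*p)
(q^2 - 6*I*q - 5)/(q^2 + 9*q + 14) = (q^2 - 6*I*q - 5)/(q^2 + 9*q + 14)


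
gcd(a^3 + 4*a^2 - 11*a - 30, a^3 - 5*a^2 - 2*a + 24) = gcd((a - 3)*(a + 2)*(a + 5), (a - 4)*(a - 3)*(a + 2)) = a^2 - a - 6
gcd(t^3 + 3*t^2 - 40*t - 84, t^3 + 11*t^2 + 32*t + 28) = t^2 + 9*t + 14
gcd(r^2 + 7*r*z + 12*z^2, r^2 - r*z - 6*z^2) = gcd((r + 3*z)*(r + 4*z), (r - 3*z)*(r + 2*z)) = 1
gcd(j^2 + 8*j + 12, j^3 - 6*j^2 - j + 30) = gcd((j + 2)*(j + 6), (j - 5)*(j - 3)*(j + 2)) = j + 2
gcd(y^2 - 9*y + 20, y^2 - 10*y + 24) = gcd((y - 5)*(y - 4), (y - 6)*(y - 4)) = y - 4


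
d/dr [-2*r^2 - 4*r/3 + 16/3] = -4*r - 4/3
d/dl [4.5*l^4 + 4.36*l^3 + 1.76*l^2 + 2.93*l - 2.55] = 18.0*l^3 + 13.08*l^2 + 3.52*l + 2.93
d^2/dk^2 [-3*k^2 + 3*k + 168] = -6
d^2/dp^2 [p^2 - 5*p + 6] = 2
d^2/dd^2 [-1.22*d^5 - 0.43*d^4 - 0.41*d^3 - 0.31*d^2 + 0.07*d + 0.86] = -24.4*d^3 - 5.16*d^2 - 2.46*d - 0.62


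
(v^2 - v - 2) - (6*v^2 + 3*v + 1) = -5*v^2 - 4*v - 3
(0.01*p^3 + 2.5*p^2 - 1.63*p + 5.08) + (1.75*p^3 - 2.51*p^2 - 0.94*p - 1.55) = 1.76*p^3 - 0.00999999999999979*p^2 - 2.57*p + 3.53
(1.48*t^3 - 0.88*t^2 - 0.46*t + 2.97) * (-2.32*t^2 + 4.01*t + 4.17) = -3.4336*t^5 + 7.9764*t^4 + 3.71*t^3 - 12.4046*t^2 + 9.9915*t + 12.3849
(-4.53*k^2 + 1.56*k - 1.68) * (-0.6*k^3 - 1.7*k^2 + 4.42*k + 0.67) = 2.718*k^5 + 6.765*k^4 - 21.6666*k^3 + 6.7161*k^2 - 6.3804*k - 1.1256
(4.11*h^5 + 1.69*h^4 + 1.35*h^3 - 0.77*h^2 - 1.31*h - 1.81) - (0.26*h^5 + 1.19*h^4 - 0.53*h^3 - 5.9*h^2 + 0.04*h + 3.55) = 3.85*h^5 + 0.5*h^4 + 1.88*h^3 + 5.13*h^2 - 1.35*h - 5.36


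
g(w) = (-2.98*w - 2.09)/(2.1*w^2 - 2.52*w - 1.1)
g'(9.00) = 0.03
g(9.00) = -0.20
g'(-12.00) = 0.01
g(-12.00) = 0.10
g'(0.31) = 0.47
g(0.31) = 1.79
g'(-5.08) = 0.03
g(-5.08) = 0.20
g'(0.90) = 3.95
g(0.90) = 2.86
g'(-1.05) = -0.29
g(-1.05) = 0.27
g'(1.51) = 1865.67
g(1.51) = 56.33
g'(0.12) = -0.45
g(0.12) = 1.78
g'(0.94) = 4.53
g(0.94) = 3.03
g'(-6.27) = 0.02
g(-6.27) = 0.17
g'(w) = (2.52 - 4.2*w)*(-2.98*w - 2.09)/(2.1*w^2 - 2.52*w - 1.1)^2 - 2.98/(2.1*w^2 - 2.52*w - 1.1) = (6.258*w^2 + 8.778*w - 1.9888)/(4.41*w^4 - 10.584*w^3 + 1.7304*w^2 + 5.544*w + 1.21)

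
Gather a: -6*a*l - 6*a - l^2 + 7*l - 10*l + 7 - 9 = a*(-6*l - 6) - l^2 - 3*l - 2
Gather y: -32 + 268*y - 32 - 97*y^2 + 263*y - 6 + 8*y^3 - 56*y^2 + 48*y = 8*y^3 - 153*y^2 + 579*y - 70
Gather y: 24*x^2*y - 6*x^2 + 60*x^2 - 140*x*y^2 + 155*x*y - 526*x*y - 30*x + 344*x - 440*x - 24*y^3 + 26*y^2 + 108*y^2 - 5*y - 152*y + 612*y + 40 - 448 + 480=54*x^2 - 126*x - 24*y^3 + y^2*(134 - 140*x) + y*(24*x^2 - 371*x + 455) + 72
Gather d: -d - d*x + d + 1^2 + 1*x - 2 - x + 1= -d*x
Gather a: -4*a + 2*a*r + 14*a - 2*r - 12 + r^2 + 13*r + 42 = a*(2*r + 10) + r^2 + 11*r + 30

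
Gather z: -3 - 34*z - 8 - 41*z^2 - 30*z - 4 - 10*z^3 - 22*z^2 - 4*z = -10*z^3 - 63*z^2 - 68*z - 15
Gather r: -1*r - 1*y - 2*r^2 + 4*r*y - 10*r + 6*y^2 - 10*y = -2*r^2 + r*(4*y - 11) + 6*y^2 - 11*y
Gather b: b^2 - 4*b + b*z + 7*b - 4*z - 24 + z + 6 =b^2 + b*(z + 3) - 3*z - 18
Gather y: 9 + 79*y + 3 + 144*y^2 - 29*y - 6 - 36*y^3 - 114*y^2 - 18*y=-36*y^3 + 30*y^2 + 32*y + 6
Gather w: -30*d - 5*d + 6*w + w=-35*d + 7*w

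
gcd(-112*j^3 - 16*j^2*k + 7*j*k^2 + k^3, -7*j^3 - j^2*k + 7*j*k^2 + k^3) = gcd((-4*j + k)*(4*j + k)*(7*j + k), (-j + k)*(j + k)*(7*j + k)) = 7*j + k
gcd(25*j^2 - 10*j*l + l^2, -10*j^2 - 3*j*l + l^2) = 5*j - l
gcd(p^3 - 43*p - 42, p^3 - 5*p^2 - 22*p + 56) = p - 7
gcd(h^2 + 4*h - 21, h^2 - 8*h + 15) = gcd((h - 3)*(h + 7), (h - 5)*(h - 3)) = h - 3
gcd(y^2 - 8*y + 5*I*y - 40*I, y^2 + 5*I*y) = y + 5*I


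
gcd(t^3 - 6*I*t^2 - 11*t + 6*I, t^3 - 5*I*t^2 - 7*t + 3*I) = t^2 - 4*I*t - 3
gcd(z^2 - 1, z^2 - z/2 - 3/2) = z + 1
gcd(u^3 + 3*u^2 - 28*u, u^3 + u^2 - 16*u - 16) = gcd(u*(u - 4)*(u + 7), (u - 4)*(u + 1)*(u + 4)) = u - 4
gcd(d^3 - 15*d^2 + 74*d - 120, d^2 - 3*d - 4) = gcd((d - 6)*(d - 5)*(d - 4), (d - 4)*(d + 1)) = d - 4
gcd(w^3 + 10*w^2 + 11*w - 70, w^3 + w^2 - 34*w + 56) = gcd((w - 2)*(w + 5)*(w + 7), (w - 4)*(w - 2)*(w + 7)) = w^2 + 5*w - 14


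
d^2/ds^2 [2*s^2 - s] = 4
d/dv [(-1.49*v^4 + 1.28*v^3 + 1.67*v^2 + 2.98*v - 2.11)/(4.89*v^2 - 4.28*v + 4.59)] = (-14.5722*v^5 + 25.3908*v^4 - 38.3132*v^3 - 4.0942*v^2 + 35.9664*v + 4.6474)/(23.9121*v^4 - 41.8584*v^3 + 63.2086*v^2 - 39.2904*v + 21.0681)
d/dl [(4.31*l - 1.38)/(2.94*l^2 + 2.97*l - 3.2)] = (-12.6714*l^2 + 8.1144*l - 9.6934)/(8.6436*l^4 + 17.4636*l^3 - 9.9951*l^2 - 19.008*l + 10.24)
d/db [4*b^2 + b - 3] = 8*b + 1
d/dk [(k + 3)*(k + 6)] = 2*k + 9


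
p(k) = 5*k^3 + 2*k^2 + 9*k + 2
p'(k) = 15*k^2 + 4*k + 9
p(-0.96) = -9.22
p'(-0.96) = 18.98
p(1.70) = 47.64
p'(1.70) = 59.15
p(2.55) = 120.86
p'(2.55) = 116.74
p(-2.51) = -87.06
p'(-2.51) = 93.46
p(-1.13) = -12.83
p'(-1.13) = 23.63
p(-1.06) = -11.25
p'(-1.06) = 21.61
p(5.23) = 819.05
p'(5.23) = 440.21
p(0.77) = 12.40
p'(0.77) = 20.97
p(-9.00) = -3562.00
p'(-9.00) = 1188.00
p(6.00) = 1208.00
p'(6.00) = 573.00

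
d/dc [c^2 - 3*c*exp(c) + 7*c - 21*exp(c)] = -3*c*exp(c) + 2*c - 24*exp(c) + 7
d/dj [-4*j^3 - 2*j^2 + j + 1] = -12*j^2 - 4*j + 1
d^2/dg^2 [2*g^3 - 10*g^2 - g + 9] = 12*g - 20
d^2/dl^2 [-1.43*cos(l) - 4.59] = 1.43*cos(l)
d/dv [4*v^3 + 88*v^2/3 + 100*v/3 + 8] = 12*v^2 + 176*v/3 + 100/3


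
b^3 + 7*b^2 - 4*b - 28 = (b - 2)*(b + 2)*(b + 7)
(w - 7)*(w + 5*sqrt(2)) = w^2 - 7*w + 5*sqrt(2)*w - 35*sqrt(2)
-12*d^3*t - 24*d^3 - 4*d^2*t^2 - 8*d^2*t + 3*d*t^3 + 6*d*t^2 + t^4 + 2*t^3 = (-2*d + t)*(2*d + t)*(3*d + t)*(t + 2)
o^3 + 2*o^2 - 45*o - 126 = (o - 7)*(o + 3)*(o + 6)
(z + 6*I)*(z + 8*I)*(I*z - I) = I*z^3 - 14*z^2 - I*z^2 + 14*z - 48*I*z + 48*I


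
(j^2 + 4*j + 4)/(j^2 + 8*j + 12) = (j + 2)/(j + 6)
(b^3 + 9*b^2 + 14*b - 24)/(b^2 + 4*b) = b + 5 - 6/b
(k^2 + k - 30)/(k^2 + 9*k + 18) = (k - 5)/(k + 3)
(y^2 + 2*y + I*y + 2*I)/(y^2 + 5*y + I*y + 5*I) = (y + 2)/(y + 5)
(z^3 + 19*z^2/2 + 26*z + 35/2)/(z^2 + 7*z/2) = z + 6 + 5/z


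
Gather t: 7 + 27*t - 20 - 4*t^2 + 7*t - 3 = -4*t^2 + 34*t - 16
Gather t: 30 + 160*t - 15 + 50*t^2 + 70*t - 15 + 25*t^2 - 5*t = 75*t^2 + 225*t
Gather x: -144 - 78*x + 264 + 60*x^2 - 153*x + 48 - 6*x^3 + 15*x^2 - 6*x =-6*x^3 + 75*x^2 - 237*x + 168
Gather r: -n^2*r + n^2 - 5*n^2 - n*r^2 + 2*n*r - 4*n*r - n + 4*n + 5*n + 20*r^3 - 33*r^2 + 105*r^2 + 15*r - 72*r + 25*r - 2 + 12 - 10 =-4*n^2 + 8*n + 20*r^3 + r^2*(72 - n) + r*(-n^2 - 2*n - 32)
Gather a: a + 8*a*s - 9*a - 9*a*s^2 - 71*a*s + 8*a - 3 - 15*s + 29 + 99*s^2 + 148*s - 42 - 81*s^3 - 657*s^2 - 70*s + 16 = a*(-9*s^2 - 63*s) - 81*s^3 - 558*s^2 + 63*s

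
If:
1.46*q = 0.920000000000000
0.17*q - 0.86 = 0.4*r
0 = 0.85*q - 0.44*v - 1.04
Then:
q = 0.63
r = -1.88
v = -1.15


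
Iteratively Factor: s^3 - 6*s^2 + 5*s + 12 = (s + 1)*(s^2 - 7*s + 12) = (s - 3)*(s + 1)*(s - 4)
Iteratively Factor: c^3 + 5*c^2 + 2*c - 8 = (c + 2)*(c^2 + 3*c - 4) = (c + 2)*(c + 4)*(c - 1)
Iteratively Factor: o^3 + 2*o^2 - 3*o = (o + 3)*(o^2 - o) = o*(o + 3)*(o - 1)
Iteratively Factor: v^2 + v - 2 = (v - 1)*(v + 2)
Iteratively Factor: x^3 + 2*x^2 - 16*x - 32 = (x + 2)*(x^2 - 16) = (x + 2)*(x + 4)*(x - 4)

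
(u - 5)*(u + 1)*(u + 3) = u^3 - u^2 - 17*u - 15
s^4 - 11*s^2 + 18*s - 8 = (s - 2)*(s - 1)^2*(s + 4)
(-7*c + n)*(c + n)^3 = -7*c^4 - 20*c^3*n - 18*c^2*n^2 - 4*c*n^3 + n^4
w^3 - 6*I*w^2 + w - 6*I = (w - 6*I)*(w - I)*(w + I)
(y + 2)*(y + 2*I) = y^2 + 2*y + 2*I*y + 4*I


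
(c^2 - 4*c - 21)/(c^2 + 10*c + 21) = (c - 7)/(c + 7)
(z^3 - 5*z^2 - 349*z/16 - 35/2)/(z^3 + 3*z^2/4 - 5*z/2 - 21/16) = (4*z^2 - 27*z - 40)/(4*z^2 - 4*z - 3)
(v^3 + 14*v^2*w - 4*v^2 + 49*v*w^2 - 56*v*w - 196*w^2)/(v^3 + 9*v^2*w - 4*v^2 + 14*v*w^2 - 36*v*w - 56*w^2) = (v + 7*w)/(v + 2*w)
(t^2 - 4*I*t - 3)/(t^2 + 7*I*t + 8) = (t - 3*I)/(t + 8*I)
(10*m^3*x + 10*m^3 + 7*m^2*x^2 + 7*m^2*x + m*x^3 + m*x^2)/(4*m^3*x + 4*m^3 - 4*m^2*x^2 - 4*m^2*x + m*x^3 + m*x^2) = (10*m^2 + 7*m*x + x^2)/(4*m^2 - 4*m*x + x^2)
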